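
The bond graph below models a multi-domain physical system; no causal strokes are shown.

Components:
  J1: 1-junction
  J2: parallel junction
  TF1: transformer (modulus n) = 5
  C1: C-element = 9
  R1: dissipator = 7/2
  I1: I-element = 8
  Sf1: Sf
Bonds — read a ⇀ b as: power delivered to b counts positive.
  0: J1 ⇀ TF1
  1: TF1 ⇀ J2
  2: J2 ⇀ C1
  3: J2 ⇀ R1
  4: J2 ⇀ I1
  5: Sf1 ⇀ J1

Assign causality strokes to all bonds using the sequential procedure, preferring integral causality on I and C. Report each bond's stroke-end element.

β0 stroke→J1
β1 stroke→TF1
β2 stroke→J2
β3 stroke→R1
β4 stroke→I1
β5 stroke→Sf1

b5 stroke→Sf1  (Sf1: flow source, stroke at near end)
b0 stroke→J1  (1-jn J1 has f-setter on 5)
b1 stroke→TF1  (through TF1, causality passes straight; one stroke at TF1)
b2 stroke→J2  (prefer integral on C1)
b3 stroke→R1  (J2: bond 2 brought effort, rest push out)
b4 stroke→I1  (common-e at J2 fixed by 2)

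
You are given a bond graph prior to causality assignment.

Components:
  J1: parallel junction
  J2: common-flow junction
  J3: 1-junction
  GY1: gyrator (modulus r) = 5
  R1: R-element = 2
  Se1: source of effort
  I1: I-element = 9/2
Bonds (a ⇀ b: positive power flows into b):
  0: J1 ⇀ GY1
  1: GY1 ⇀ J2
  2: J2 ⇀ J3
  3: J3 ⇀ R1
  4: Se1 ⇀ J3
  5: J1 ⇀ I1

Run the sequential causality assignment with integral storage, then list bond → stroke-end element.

#0 stroke at J1
#1 stroke at J2
#2 stroke at J3
#3 stroke at R1
#4 stroke at J3
#5 stroke at I1

#4 |J3  (Se1: effort source, stroke at far end)
#5 |I1  (I1: I, integral causality)
#0 |J1  (closing 0-jn rule on J1)
#1 |J2  (GY1: gyrator matches bond 0)
#2 |J3  (only one flow-in slot at J2)
#3 |R1  (J3 needs exactly one f-in)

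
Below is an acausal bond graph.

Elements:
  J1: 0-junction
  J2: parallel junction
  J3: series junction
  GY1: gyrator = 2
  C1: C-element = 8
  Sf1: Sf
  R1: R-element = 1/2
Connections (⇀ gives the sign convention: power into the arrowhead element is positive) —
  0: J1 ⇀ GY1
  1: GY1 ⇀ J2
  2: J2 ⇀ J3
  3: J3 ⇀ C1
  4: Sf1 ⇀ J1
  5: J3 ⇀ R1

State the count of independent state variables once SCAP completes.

b4 stroke at Sf1  (source Sf1 imposes f)
b0 stroke at J1  (only one effort-in slot at J1)
b1 stroke at J2  (GY1: gyrator matches bond 0)
b2 stroke at J3  (common-e at J2 fixed by 1)
b3 stroke at J3  (C1: C, integral causality)
b5 stroke at R1  (only one flow-in slot at J3)

1  (C1 all integral)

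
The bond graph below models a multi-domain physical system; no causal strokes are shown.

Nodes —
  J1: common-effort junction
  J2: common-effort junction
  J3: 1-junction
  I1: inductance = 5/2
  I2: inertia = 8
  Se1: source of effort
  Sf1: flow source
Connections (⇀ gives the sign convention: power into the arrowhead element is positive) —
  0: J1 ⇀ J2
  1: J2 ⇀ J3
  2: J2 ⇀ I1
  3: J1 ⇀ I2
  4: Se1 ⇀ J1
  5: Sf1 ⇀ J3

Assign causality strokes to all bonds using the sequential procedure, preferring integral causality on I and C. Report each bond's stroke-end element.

#4 stroke→J1  (Se1 fixes effort; stroke away)
#5 stroke→Sf1  (source Sf1 imposes f)
#0 stroke→J2  (0-jn J1 has e-setter on 4)
#3 stroke→I2  (0-jn J1 has e-setter on 4)
#1 stroke→J3  (J2: bond 0 brought effort, rest push out)
#2 stroke→I1  (common-e at J2 fixed by 0)

#0 |J2
#1 |J3
#2 |I1
#3 |I2
#4 |J1
#5 |Sf1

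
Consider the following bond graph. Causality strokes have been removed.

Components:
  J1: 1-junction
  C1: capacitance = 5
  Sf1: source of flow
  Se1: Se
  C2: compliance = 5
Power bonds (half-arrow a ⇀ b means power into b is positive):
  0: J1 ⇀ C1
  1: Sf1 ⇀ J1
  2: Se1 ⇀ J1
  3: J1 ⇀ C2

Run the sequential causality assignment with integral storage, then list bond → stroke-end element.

b1 stroke at Sf1  (Sf1: flow source, stroke at near end)
b2 stroke at J1  (Se1 fixes effort; stroke away)
b0 stroke at J1  (1-jn J1 has f-setter on 1)
b3 stroke at J1  (1-jn J1 has f-setter on 1)

bond 0 |J1
bond 1 |Sf1
bond 2 |J1
bond 3 |J1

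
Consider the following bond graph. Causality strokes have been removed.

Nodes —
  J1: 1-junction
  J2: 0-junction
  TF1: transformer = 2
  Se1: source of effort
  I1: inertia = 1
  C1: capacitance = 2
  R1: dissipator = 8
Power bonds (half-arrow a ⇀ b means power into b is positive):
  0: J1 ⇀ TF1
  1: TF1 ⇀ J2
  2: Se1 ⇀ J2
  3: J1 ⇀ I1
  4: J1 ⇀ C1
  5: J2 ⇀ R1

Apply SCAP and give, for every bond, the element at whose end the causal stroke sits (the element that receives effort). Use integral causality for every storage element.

b2 stroke→J2  (Se1: effort source, stroke at far end)
b1 stroke→TF1  (J2: bond 2 brought effort, rest push out)
b5 stroke→R1  (0-jn J2 has e-setter on 2)
b0 stroke→J1  (TF1 one-in-one-out from 1)
b3 stroke→I1  (I1: I, integral causality)
b4 stroke→J1  (1-jn J1 has f-setter on 3)

#0 |J1
#1 |TF1
#2 |J2
#3 |I1
#4 |J1
#5 |R1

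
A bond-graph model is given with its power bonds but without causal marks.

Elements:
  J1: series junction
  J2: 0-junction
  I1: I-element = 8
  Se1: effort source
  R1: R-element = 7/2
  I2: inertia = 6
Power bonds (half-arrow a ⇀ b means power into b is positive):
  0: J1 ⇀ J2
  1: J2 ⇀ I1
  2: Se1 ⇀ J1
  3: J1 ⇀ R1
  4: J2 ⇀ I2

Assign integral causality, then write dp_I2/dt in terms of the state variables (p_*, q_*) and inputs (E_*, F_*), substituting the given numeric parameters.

bond 2 |J1  (Se1 fixes effort; stroke away)
bond 1 |I1  (prefer integral on I1)
bond 4 |I2  (I2: I, integral causality)
bond 0 |J2  (J2 needs exactly one e-in)
bond 3 |J1  (common-f at J1 fixed by 0)

dp_I2/dt = E_Se1 - 7*p_I1/16 - 7*p_I2/12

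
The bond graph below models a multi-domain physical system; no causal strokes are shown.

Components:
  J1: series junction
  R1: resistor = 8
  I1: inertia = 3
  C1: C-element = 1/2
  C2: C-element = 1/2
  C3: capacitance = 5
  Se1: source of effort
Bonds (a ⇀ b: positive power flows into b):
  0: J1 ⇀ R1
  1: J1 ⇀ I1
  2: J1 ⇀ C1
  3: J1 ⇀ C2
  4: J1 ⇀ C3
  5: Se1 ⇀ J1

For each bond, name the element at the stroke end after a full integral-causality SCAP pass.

bond 0 →J1
bond 1 →I1
bond 2 →J1
bond 3 →J1
bond 4 →J1
bond 5 →J1

#5 stroke at J1  (source Se1 imposes e)
#1 stroke at I1  (I1 integral (f out))
#0 stroke at J1  (common-f at J1 fixed by 1)
#2 stroke at J1  (J1 flow already set via bond 1)
#3 stroke at J1  (1-jn J1 has f-setter on 1)
#4 stroke at J1  (J1 flow already set via bond 1)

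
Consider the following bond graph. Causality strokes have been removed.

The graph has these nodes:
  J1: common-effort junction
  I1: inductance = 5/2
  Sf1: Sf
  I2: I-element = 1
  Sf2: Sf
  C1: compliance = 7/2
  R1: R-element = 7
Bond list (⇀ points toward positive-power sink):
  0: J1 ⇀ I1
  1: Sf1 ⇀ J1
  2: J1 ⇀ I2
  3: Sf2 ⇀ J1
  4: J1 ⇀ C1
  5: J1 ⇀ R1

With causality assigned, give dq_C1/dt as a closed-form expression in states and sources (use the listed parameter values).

β1 |Sf1  (Sf1 fixes flow; stroke at Sf1)
β3 |Sf2  (source Sf2 imposes f)
β0 |I1  (I1: I, integral causality)
β2 |I2  (I2: I, integral causality)
β4 |J1  (C1 integral (e out))
β5 |R1  (J1: bond 4 brought effort, rest push out)

dq_C1/dt = F_Sf1 + F_Sf2 - 2*p_I1/5 - p_I2 - 2*q_C1/49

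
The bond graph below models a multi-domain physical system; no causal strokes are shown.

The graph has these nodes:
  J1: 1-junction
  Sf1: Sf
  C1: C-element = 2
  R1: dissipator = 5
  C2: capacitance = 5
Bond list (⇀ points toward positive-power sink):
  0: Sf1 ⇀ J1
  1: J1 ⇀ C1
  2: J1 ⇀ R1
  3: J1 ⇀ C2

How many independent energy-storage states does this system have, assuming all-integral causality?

2  (C1, C2 all integral)

β0 →Sf1  (Sf1 (Sf) sets flow on bond)
β1 →J1  (J1 flow already set via bond 0)
β2 →J1  (J1 flow already set via bond 0)
β3 →J1  (J1 flow already set via bond 0)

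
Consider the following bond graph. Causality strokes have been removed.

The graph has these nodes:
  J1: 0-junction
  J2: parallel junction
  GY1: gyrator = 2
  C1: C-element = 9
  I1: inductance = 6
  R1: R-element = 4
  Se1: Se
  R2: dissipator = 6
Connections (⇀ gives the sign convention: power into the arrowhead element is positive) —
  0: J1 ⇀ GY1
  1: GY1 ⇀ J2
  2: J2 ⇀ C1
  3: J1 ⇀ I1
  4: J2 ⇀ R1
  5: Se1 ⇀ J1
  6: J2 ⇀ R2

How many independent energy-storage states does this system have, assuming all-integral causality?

2  (C1, I1 all integral)

bond 5 →J1  (Se1 fixes effort; stroke away)
bond 0 →GY1  (0-jn J1 has e-setter on 5)
bond 3 →I1  (J1 effort already set via bond 5)
bond 1 →GY1  (through GY1, causality inverts; strokes same side of GY1)
bond 2 →J2  (prefer integral on C1)
bond 4 →R1  (J2: bond 2 brought effort, rest push out)
bond 6 →R2  (common-e at J2 fixed by 2)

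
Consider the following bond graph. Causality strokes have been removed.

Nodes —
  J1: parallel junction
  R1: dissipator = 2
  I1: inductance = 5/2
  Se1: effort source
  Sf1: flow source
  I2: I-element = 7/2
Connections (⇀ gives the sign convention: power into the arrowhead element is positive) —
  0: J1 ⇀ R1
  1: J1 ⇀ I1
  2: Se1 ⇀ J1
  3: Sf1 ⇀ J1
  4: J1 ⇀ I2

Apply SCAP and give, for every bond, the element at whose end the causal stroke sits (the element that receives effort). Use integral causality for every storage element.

b2 →J1  (Se1 fixes effort; stroke away)
b3 →Sf1  (Sf1 (Sf) sets flow on bond)
b0 →R1  (J1 effort already set via bond 2)
b1 →I1  (J1: bond 2 brought effort, rest push out)
b4 →I2  (common-e at J1 fixed by 2)

β0 stroke at R1
β1 stroke at I1
β2 stroke at J1
β3 stroke at Sf1
β4 stroke at I2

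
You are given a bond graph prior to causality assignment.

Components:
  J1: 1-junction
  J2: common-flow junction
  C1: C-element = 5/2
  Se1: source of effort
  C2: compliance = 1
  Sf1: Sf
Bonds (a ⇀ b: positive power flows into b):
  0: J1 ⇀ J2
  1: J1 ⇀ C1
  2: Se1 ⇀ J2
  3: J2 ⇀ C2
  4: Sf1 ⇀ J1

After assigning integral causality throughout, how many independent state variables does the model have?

2  (C1, C2 all integral)

β2 stroke→J2  (Se1 fixes effort; stroke away)
β4 stroke→Sf1  (Sf1 fixes flow; stroke at Sf1)
β0 stroke→J1  (common-f at J1 fixed by 4)
β1 stroke→J1  (common-f at J1 fixed by 4)
β3 stroke→J2  (common-f at J2 fixed by 0)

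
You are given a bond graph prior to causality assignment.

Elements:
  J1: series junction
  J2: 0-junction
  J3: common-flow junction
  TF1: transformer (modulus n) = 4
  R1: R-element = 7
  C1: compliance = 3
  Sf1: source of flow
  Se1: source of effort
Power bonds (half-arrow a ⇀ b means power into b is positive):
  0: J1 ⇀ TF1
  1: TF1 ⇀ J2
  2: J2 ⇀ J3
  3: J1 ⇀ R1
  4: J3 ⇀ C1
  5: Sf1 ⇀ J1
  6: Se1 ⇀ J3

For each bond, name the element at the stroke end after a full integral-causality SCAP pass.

bond 5 |Sf1  (Sf1 (Sf) sets flow on bond)
bond 6 |J3  (Se1 (Se) sets effort on bond)
bond 0 |J1  (common-f at J1 fixed by 5)
bond 3 |J1  (J1: bond 5 brought flow, rest push out)
bond 1 |TF1  (TF1: transformer flips bond 0)
bond 2 |J2  (J2 needs exactly one e-in)
bond 4 |J3  (common-f at J3 fixed by 2)

b0 stroke→J1
b1 stroke→TF1
b2 stroke→J2
b3 stroke→J1
b4 stroke→J3
b5 stroke→Sf1
b6 stroke→J3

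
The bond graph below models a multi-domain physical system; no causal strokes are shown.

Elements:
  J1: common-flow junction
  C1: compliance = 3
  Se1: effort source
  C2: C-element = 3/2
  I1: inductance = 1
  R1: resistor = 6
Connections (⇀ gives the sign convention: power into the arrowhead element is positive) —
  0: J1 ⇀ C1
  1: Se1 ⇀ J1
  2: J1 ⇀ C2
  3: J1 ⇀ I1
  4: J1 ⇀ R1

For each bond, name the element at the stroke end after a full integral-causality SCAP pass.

β1 stroke→J1  (source Se1 imposes e)
β0 stroke→J1  (C1: C, integral causality)
β2 stroke→J1  (C2 outputs effort q/C2)
β3 stroke→I1  (I1: I, integral causality)
β4 stroke→J1  (1-jn J1 has f-setter on 3)

bond 0 stroke→J1
bond 1 stroke→J1
bond 2 stroke→J1
bond 3 stroke→I1
bond 4 stroke→J1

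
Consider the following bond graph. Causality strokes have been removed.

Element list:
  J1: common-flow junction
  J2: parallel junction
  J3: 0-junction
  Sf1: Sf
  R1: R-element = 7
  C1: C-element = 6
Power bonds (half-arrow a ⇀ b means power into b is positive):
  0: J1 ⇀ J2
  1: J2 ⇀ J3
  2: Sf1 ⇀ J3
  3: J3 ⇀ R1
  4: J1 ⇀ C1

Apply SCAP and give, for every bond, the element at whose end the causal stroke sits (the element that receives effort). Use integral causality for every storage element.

β2 stroke at Sf1  (Sf1: flow source, stroke at near end)
β4 stroke at J1  (C1 integral (e out))
β0 stroke at J2  (closing 1-jn rule on J1)
β1 stroke at J3  (J2: bond 0 brought effort, rest push out)
β3 stroke at R1  (J3 effort already set via bond 1)

#0 stroke→J2
#1 stroke→J3
#2 stroke→Sf1
#3 stroke→R1
#4 stroke→J1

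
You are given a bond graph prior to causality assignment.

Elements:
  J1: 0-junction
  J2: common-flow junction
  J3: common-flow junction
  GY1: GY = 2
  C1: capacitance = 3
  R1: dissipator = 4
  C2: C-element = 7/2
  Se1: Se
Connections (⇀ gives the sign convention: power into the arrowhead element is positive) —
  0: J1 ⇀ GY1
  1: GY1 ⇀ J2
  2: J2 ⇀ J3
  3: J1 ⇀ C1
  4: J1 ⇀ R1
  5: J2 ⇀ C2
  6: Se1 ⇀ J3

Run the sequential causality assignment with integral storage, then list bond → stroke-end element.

#6 stroke→J3  (Se1: effort source, stroke at far end)
#2 stroke→J2  (only one flow-in slot at J3)
#3 stroke→J1  (C1 integral (e out))
#0 stroke→GY1  (common-e at J1 fixed by 3)
#4 stroke→R1  (0-jn J1 has e-setter on 3)
#1 stroke→GY1  (GY1 both-in/both-out from 0)
#5 stroke→J2  (J2: bond 1 brought flow, rest push out)

b0 →GY1
b1 →GY1
b2 →J2
b3 →J1
b4 →R1
b5 →J2
b6 →J3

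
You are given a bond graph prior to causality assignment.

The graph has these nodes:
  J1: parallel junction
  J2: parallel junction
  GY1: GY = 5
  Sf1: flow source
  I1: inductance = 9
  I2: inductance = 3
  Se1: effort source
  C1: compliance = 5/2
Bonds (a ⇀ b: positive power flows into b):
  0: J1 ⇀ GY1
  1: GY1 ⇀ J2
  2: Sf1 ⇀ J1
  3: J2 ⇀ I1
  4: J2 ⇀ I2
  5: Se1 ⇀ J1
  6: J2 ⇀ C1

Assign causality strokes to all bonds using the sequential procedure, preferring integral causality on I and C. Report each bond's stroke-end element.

β2 stroke→Sf1  (Sf1 fixes flow; stroke at Sf1)
β5 stroke→J1  (Se1 (Se) sets effort on bond)
β0 stroke→GY1  (J1: bond 5 brought effort, rest push out)
β1 stroke→GY1  (GY1: gyrator matches bond 0)
β3 stroke→I1  (I1: I, integral causality)
β4 stroke→I2  (prefer integral on I2)
β6 stroke→J2  (closing 0-jn rule on J2)

#0 stroke at GY1
#1 stroke at GY1
#2 stroke at Sf1
#3 stroke at I1
#4 stroke at I2
#5 stroke at J1
#6 stroke at J2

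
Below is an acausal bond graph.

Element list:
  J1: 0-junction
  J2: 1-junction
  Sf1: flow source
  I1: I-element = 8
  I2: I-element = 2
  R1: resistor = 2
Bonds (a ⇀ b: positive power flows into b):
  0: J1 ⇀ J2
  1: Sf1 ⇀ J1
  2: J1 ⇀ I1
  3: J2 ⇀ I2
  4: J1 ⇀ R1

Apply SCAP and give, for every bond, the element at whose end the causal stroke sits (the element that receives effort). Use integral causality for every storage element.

b1 stroke→Sf1  (Sf1: flow source, stroke at near end)
b2 stroke→I1  (prefer integral on I1)
b3 stroke→I2  (I2: I, integral causality)
b0 stroke→J2  (J2 flow already set via bond 3)
b4 stroke→J1  (J1 needs exactly one e-in)

β0 |J2
β1 |Sf1
β2 |I1
β3 |I2
β4 |J1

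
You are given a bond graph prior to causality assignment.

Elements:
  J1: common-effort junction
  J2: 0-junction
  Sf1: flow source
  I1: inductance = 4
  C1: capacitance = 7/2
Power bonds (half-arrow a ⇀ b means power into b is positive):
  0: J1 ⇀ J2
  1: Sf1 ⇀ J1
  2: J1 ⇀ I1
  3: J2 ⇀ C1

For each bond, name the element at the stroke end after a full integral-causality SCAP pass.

b0 stroke→J1
b1 stroke→Sf1
b2 stroke→I1
b3 stroke→J2

b1 stroke at Sf1  (Sf1: flow source, stroke at near end)
b2 stroke at I1  (I1 outputs flow p/I1)
b0 stroke at J1  (J1: last free bond brings effort in)
b3 stroke at J2  (closing 0-jn rule on J2)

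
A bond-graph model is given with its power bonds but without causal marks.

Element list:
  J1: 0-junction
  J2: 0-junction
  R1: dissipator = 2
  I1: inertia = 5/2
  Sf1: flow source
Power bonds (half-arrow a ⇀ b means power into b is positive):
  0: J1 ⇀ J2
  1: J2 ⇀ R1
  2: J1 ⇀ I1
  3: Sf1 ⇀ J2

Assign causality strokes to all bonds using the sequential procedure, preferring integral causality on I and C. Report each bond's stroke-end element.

#3 |Sf1  (source Sf1 imposes f)
#2 |I1  (I1 outputs flow p/I1)
#0 |J1  (J1: last free bond brings effort in)
#1 |J2  (J2 needs exactly one e-in)

#0 →J1
#1 →J2
#2 →I1
#3 →Sf1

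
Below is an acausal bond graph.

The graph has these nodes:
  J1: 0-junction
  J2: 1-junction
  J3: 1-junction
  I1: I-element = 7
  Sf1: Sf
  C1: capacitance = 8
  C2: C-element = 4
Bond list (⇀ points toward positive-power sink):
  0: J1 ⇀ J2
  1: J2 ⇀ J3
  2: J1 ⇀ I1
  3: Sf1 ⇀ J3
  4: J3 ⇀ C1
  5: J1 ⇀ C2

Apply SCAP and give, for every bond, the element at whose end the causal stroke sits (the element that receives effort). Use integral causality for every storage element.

bond 3 stroke→Sf1  (source Sf1 imposes f)
bond 1 stroke→J3  (J3 flow already set via bond 3)
bond 4 stroke→J3  (1-jn J3 has f-setter on 3)
bond 0 stroke→J2  (J2: bond 1 brought flow, rest push out)
bond 2 stroke→I1  (prefer integral on I1)
bond 5 stroke→J1  (J1: last free bond brings effort in)

#0 stroke→J2
#1 stroke→J3
#2 stroke→I1
#3 stroke→Sf1
#4 stroke→J3
#5 stroke→J1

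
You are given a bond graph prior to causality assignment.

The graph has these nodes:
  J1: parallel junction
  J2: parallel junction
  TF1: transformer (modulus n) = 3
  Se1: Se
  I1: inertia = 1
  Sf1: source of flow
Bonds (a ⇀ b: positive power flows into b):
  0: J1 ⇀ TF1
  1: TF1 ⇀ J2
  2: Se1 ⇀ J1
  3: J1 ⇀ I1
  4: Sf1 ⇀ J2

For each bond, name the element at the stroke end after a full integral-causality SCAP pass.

bond 0 →TF1
bond 1 →J2
bond 2 →J1
bond 3 →I1
bond 4 →Sf1

bond 2 stroke at J1  (source Se1 imposes e)
bond 4 stroke at Sf1  (source Sf1 imposes f)
bond 0 stroke at TF1  (J1: bond 2 brought effort, rest push out)
bond 3 stroke at I1  (J1: bond 2 brought effort, rest push out)
bond 1 stroke at J2  (closing 0-jn rule on J2)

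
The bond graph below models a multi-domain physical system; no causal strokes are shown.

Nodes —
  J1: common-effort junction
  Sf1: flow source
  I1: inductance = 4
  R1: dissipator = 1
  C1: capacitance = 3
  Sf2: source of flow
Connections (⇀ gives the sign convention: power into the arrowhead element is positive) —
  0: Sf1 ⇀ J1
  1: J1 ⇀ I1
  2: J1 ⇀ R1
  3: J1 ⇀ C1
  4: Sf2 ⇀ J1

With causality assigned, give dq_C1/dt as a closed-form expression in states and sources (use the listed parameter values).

dq_C1/dt = F_Sf1 + F_Sf2 - p_I1/4 - q_C1/3

#0 stroke→Sf1  (Sf1 fixes flow; stroke at Sf1)
#4 stroke→Sf2  (source Sf2 imposes f)
#1 stroke→I1  (I1 outputs flow p/I1)
#3 stroke→J1  (prefer integral on C1)
#2 stroke→R1  (J1 effort already set via bond 3)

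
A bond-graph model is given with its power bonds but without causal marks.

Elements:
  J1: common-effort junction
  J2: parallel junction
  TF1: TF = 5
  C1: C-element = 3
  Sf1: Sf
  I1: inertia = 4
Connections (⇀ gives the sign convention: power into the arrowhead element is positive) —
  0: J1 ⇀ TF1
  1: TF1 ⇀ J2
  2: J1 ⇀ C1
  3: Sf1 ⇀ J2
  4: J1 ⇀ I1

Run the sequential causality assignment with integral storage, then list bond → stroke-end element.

β0 stroke→TF1
β1 stroke→J2
β2 stroke→J1
β3 stroke→Sf1
β4 stroke→I1

#3 |Sf1  (Sf1 (Sf) sets flow on bond)
#1 |J2  (J2 needs exactly one e-in)
#0 |TF1  (TF1: transformer flips bond 1)
#2 |J1  (prefer integral on C1)
#4 |I1  (J1 effort already set via bond 2)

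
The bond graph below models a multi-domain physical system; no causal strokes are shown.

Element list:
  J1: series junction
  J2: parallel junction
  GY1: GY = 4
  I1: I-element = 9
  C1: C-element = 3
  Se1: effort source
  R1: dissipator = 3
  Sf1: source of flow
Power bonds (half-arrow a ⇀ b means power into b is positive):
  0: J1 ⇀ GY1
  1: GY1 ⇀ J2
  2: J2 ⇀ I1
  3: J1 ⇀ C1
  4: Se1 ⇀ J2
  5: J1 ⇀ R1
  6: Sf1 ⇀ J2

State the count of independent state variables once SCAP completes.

β4 →J2  (Se1: effort source, stroke at far end)
β6 →Sf1  (source Sf1 imposes f)
β1 →GY1  (common-e at J2 fixed by 4)
β2 →I1  (J2 effort already set via bond 4)
β0 →GY1  (GY1 both-in/both-out from 1)
β3 →J1  (common-f at J1 fixed by 0)
β5 →J1  (1-jn J1 has f-setter on 0)

2  (C1, I1 all integral)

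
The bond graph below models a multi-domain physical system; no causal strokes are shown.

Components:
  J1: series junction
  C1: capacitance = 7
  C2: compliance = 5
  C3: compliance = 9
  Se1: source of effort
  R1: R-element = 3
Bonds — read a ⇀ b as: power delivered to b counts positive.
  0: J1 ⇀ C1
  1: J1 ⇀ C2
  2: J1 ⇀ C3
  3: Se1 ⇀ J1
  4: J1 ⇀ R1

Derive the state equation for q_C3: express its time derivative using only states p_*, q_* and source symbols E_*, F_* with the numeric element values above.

dq_C3/dt = E_Se1/3 - q_C1/21 - q_C2/15 - q_C3/27

b3 stroke at J1  (source Se1 imposes e)
b0 stroke at J1  (C1 integral (e out))
b1 stroke at J1  (C2 outputs effort q/C2)
b2 stroke at J1  (prefer integral on C3)
b4 stroke at R1  (only one flow-in slot at J1)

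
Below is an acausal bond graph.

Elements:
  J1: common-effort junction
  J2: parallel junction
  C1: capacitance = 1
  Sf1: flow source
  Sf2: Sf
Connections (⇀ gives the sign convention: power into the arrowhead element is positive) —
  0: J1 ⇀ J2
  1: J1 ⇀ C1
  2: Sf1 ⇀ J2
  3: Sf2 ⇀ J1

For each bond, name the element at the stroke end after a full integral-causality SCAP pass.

b2 |Sf1  (source Sf1 imposes f)
b3 |Sf2  (Sf2: flow source, stroke at near end)
b0 |J2  (J2: last free bond brings effort in)
b1 |J1  (only one effort-in slot at J1)

β0 stroke→J2
β1 stroke→J1
β2 stroke→Sf1
β3 stroke→Sf2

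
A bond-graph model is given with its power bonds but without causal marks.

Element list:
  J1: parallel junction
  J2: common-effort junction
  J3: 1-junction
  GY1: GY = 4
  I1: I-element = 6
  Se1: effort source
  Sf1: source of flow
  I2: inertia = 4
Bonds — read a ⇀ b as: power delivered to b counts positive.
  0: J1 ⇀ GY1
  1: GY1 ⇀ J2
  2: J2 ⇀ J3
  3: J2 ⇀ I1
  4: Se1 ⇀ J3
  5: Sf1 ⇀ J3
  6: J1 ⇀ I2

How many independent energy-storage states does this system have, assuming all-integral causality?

β4 stroke→J3  (Se1 fixes effort; stroke away)
β5 stroke→Sf1  (Sf1: flow source, stroke at near end)
β2 stroke→J3  (J3 flow already set via bond 5)
β3 stroke→I1  (I1 outputs flow p/I1)
β1 stroke→J2  (J2: last free bond brings effort in)
β0 stroke→J1  (GY GY1: same side as bond 1)
β6 stroke→I2  (common-e at J1 fixed by 0)

2  (I1, I2 all integral)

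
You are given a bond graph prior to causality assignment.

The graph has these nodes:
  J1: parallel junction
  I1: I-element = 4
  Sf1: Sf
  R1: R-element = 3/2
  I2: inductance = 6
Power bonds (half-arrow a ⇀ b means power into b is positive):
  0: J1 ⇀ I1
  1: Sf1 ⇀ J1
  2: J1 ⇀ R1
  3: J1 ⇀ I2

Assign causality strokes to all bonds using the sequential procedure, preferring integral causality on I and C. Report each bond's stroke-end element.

bond 0 →I1
bond 1 →Sf1
bond 2 →J1
bond 3 →I2

β1 |Sf1  (Sf1 (Sf) sets flow on bond)
β0 |I1  (I1: I, integral causality)
β3 |I2  (I2 integral (f out))
β2 |J1  (J1 needs exactly one e-in)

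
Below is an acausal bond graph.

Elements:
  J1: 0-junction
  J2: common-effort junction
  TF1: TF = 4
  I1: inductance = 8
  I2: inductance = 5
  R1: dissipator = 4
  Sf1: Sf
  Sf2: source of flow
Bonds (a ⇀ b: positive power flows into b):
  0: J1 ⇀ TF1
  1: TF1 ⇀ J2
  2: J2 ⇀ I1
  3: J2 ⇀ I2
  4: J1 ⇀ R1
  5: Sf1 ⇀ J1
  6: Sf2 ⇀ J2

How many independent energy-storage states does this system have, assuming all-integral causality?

#5 stroke at Sf1  (Sf1: flow source, stroke at near end)
#6 stroke at Sf2  (Sf2 fixes flow; stroke at Sf2)
#2 stroke at I1  (I1 outputs flow p/I1)
#3 stroke at I2  (I2 outputs flow p/I2)
#1 stroke at J2  (only one effort-in slot at J2)
#0 stroke at TF1  (TF1 one-in-one-out from 1)
#4 stroke at J1  (only one effort-in slot at J1)

2  (I1, I2 all integral)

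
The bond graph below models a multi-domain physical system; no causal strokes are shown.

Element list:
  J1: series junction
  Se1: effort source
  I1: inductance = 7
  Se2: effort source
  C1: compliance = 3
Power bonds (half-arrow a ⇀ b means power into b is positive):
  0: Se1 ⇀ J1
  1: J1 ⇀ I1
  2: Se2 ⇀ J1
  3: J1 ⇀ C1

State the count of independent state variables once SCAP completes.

β0 stroke at J1  (source Se1 imposes e)
β2 stroke at J1  (Se2 (Se) sets effort on bond)
β1 stroke at I1  (prefer integral on I1)
β3 stroke at J1  (J1: bond 1 brought flow, rest push out)

2  (C1, I1 all integral)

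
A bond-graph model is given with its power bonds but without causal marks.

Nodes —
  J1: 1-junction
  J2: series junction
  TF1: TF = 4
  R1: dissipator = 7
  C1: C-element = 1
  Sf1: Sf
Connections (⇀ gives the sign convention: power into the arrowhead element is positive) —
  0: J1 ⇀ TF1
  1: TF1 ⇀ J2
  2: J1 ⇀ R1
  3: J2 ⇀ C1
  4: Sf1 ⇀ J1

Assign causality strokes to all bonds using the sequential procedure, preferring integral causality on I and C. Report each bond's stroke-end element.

β0 stroke at J1
β1 stroke at TF1
β2 stroke at J1
β3 stroke at J2
β4 stroke at Sf1

β4 →Sf1  (Sf1 fixes flow; stroke at Sf1)
β0 →J1  (J1: bond 4 brought flow, rest push out)
β2 →J1  (1-jn J1 has f-setter on 4)
β1 →TF1  (TF1 one-in-one-out from 0)
β3 →J2  (common-f at J2 fixed by 1)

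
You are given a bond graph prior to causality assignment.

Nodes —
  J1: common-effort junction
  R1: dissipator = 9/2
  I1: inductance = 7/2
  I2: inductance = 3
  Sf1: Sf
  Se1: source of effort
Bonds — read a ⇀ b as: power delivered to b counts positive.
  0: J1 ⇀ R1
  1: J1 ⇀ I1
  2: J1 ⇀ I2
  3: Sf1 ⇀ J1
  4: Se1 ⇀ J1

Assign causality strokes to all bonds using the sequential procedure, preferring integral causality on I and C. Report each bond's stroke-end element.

#0 stroke at R1
#1 stroke at I1
#2 stroke at I2
#3 stroke at Sf1
#4 stroke at J1

bond 3 |Sf1  (Sf1 (Sf) sets flow on bond)
bond 4 |J1  (source Se1 imposes e)
bond 0 |R1  (common-e at J1 fixed by 4)
bond 1 |I1  (common-e at J1 fixed by 4)
bond 2 |I2  (common-e at J1 fixed by 4)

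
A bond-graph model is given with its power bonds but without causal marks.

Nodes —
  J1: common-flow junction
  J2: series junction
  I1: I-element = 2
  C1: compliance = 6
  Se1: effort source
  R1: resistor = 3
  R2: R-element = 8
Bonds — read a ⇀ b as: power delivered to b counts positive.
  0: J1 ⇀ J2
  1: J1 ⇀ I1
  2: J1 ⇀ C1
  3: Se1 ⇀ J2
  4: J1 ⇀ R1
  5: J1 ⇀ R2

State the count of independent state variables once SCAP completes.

b3 |J2  (source Se1 imposes e)
b0 |J1  (closing 1-jn rule on J2)
b1 |I1  (I1 integral (f out))
b2 |J1  (J1 flow already set via bond 1)
b4 |J1  (common-f at J1 fixed by 1)
b5 |J1  (1-jn J1 has f-setter on 1)

2  (C1, I1 all integral)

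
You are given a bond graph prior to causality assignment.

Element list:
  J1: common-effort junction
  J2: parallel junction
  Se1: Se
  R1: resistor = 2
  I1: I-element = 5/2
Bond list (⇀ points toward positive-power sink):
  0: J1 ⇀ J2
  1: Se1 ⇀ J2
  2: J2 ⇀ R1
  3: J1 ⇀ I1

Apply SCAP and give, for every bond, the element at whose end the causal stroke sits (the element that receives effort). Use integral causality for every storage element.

#0 stroke at J1
#1 stroke at J2
#2 stroke at R1
#3 stroke at I1

#1 stroke at J2  (Se1 (Se) sets effort on bond)
#0 stroke at J1  (0-jn J2 has e-setter on 1)
#2 stroke at R1  (common-e at J2 fixed by 1)
#3 stroke at I1  (0-jn J1 has e-setter on 0)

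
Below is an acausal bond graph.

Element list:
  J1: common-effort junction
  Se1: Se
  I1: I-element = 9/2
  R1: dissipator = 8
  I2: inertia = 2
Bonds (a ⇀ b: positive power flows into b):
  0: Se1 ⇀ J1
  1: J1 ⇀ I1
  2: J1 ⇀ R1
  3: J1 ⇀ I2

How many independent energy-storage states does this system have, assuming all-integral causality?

2  (I1, I2 all integral)

β0 |J1  (Se1: effort source, stroke at far end)
β1 |I1  (J1: bond 0 brought effort, rest push out)
β2 |R1  (J1: bond 0 brought effort, rest push out)
β3 |I2  (common-e at J1 fixed by 0)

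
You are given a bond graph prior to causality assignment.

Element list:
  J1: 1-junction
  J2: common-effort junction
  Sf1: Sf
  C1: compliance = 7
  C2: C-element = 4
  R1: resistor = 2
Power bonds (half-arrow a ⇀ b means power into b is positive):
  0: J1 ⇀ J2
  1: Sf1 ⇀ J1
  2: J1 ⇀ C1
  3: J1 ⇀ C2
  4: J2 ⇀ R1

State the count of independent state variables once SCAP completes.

2  (C1, C2 all integral)

bond 1 stroke→Sf1  (Sf1 (Sf) sets flow on bond)
bond 0 stroke→J1  (J1 flow already set via bond 1)
bond 2 stroke→J1  (J1: bond 1 brought flow, rest push out)
bond 3 stroke→J1  (J1: bond 1 brought flow, rest push out)
bond 4 stroke→J2  (J2: last free bond brings effort in)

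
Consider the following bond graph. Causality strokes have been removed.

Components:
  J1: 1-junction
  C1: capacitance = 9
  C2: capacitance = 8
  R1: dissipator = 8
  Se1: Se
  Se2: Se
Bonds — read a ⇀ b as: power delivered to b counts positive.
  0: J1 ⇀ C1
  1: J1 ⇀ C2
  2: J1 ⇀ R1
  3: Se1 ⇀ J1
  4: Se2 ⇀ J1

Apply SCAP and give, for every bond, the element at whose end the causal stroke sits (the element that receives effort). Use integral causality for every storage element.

bond 0 stroke at J1
bond 1 stroke at J1
bond 2 stroke at R1
bond 3 stroke at J1
bond 4 stroke at J1

β3 |J1  (Se1 (Se) sets effort on bond)
β4 |J1  (Se2 fixes effort; stroke away)
β0 |J1  (prefer integral on C1)
β1 |J1  (C2: C, integral causality)
β2 |R1  (only one flow-in slot at J1)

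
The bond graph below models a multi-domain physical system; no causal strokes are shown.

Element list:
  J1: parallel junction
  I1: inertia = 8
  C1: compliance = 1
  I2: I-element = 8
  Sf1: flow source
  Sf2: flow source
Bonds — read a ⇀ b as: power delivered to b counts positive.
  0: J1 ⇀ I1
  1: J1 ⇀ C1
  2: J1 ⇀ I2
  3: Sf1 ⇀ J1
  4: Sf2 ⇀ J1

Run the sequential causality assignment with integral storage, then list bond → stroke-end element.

#3 stroke at Sf1  (Sf1: flow source, stroke at near end)
#4 stroke at Sf2  (Sf2: flow source, stroke at near end)
#0 stroke at I1  (I1: I, integral causality)
#1 stroke at J1  (C1 integral (e out))
#2 stroke at I2  (J1: bond 1 brought effort, rest push out)

#0 →I1
#1 →J1
#2 →I2
#3 →Sf1
#4 →Sf2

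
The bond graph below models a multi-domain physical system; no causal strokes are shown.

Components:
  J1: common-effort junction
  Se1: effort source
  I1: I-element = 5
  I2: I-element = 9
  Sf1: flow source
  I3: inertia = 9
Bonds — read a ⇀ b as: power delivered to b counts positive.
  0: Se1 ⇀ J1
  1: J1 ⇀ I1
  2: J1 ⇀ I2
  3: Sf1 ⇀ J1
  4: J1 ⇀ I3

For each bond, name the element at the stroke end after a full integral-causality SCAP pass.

bond 0 |J1  (source Se1 imposes e)
bond 3 |Sf1  (Sf1: flow source, stroke at near end)
bond 1 |I1  (J1: bond 0 brought effort, rest push out)
bond 2 |I2  (J1 effort already set via bond 0)
bond 4 |I3  (J1 effort already set via bond 0)

#0 stroke→J1
#1 stroke→I1
#2 stroke→I2
#3 stroke→Sf1
#4 stroke→I3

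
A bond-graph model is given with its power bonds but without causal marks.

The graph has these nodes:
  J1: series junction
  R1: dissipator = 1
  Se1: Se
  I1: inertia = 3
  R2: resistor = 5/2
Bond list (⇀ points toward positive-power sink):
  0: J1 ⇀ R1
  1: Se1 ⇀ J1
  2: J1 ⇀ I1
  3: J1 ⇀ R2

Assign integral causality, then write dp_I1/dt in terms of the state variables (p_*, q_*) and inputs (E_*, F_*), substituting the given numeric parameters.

dp_I1/dt = E_Se1 - 7*p_I1/6

β1 →J1  (Se1: effort source, stroke at far end)
β2 →I1  (I1 outputs flow p/I1)
β0 →J1  (J1 flow already set via bond 2)
β3 →J1  (J1: bond 2 brought flow, rest push out)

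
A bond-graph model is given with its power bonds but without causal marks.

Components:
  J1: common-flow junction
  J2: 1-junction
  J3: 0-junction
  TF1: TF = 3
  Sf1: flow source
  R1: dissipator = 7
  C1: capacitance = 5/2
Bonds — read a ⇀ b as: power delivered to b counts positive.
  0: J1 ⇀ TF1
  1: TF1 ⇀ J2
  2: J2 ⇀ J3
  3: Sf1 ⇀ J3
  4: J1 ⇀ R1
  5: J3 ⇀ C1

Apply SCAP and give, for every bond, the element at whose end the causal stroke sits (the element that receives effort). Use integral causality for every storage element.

#0 stroke→J1
#1 stroke→TF1
#2 stroke→J2
#3 stroke→Sf1
#4 stroke→R1
#5 stroke→J3

β3 |Sf1  (Sf1: flow source, stroke at near end)
β5 |J3  (prefer integral on C1)
β2 |J2  (J3: bond 5 brought effort, rest push out)
β1 |TF1  (J2: last free bond brings flow in)
β0 |J1  (TF1 one-in-one-out from 1)
β4 |R1  (J1 needs exactly one f-in)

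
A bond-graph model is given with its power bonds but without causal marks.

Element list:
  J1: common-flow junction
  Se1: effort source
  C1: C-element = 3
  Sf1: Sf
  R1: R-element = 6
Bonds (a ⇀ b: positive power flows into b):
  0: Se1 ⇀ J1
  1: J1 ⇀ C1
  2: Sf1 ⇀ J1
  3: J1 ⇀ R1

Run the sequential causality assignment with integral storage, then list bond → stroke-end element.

#0 stroke→J1
#1 stroke→J1
#2 stroke→Sf1
#3 stroke→J1

b0 |J1  (source Se1 imposes e)
b2 |Sf1  (source Sf1 imposes f)
b1 |J1  (J1 flow already set via bond 2)
b3 |J1  (common-f at J1 fixed by 2)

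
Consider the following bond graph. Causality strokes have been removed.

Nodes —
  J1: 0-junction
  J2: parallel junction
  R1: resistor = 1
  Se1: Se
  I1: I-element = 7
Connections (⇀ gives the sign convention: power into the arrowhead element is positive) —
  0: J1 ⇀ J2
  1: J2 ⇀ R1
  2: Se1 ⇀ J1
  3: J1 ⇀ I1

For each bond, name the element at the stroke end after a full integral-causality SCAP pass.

#2 |J1  (Se1 fixes effort; stroke away)
#0 |J2  (0-jn J1 has e-setter on 2)
#3 |I1  (0-jn J1 has e-setter on 2)
#1 |R1  (J2 effort already set via bond 0)

#0 stroke at J2
#1 stroke at R1
#2 stroke at J1
#3 stroke at I1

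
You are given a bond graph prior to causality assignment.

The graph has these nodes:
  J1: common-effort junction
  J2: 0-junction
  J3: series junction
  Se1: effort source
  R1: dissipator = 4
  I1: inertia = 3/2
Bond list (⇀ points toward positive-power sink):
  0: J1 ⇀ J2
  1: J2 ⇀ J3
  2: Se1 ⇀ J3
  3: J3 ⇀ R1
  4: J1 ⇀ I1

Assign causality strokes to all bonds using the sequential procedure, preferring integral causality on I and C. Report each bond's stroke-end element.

bond 2 |J3  (Se1 fixes effort; stroke away)
bond 4 |I1  (prefer integral on I1)
bond 0 |J1  (J1 needs exactly one e-in)
bond 1 |J2  (J2: last free bond brings effort in)
bond 3 |J3  (1-jn J3 has f-setter on 1)

bond 0 →J1
bond 1 →J2
bond 2 →J3
bond 3 →J3
bond 4 →I1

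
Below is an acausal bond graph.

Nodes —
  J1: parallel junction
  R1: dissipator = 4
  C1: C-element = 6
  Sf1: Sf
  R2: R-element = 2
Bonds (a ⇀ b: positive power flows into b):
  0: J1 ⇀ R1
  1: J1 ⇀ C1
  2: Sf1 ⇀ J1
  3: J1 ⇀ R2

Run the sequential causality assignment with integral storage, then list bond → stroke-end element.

bond 2 →Sf1  (Sf1: flow source, stroke at near end)
bond 1 →J1  (C1 outputs effort q/C1)
bond 0 →R1  (0-jn J1 has e-setter on 1)
bond 3 →R2  (common-e at J1 fixed by 1)

b0 →R1
b1 →J1
b2 →Sf1
b3 →R2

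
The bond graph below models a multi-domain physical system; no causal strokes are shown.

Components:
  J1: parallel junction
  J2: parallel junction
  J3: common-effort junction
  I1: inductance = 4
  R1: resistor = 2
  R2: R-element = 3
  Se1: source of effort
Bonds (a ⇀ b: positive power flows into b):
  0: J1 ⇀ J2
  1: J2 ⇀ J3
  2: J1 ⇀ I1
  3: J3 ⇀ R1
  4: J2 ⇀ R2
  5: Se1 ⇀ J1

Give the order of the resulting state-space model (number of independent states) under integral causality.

#5 |J1  (Se1: effort source, stroke at far end)
#0 |J2  (common-e at J1 fixed by 5)
#2 |I1  (J1 effort already set via bond 5)
#1 |J3  (J2 effort already set via bond 0)
#4 |R2  (common-e at J2 fixed by 0)
#3 |R1  (common-e at J3 fixed by 1)

1  (I1 all integral)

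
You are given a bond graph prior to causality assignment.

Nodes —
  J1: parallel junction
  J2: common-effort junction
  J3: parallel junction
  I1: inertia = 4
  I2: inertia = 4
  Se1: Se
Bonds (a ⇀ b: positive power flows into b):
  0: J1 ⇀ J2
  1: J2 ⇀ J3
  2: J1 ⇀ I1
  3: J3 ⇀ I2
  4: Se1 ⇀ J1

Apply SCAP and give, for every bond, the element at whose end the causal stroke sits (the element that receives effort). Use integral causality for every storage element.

#4 |J1  (source Se1 imposes e)
#0 |J2  (common-e at J1 fixed by 4)
#2 |I1  (J1: bond 4 brought effort, rest push out)
#1 |J3  (0-jn J2 has e-setter on 0)
#3 |I2  (J3 effort already set via bond 1)

β0 stroke at J2
β1 stroke at J3
β2 stroke at I1
β3 stroke at I2
β4 stroke at J1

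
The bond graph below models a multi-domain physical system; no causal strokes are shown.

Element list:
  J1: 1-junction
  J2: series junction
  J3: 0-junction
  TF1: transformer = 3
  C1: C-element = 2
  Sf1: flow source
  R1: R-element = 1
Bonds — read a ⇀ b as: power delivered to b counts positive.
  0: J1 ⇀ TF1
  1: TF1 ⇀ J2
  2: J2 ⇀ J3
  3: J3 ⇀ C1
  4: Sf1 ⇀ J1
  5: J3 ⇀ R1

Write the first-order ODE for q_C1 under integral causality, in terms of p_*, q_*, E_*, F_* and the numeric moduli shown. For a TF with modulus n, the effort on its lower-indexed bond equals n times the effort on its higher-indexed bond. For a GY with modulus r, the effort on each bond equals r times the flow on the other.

dq_C1/dt = 3*F_Sf1 - q_C1/2

b4 stroke→Sf1  (source Sf1 imposes f)
b0 stroke→J1  (common-f at J1 fixed by 4)
b1 stroke→TF1  (through TF1, causality passes straight; one stroke at TF1)
b2 stroke→J2  (1-jn J2 has f-setter on 1)
b3 stroke→J3  (C1: C, integral causality)
b5 stroke→R1  (J3: bond 3 brought effort, rest push out)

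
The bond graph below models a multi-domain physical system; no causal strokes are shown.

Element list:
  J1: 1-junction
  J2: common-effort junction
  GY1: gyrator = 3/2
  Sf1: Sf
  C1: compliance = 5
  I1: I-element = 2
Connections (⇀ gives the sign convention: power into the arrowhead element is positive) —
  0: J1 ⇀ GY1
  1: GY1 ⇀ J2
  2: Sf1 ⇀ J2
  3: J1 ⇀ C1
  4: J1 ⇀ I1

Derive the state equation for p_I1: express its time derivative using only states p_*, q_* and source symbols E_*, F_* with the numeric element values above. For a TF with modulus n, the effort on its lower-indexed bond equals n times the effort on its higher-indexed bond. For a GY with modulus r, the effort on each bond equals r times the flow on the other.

dp_I1/dt = 3*F_Sf1/2 - q_C1/5

b2 →Sf1  (Sf1 fixes flow; stroke at Sf1)
b1 →J2  (closing 0-jn rule on J2)
b0 →J1  (GY GY1: same side as bond 1)
b3 →J1  (prefer integral on C1)
b4 →I1  (only one flow-in slot at J1)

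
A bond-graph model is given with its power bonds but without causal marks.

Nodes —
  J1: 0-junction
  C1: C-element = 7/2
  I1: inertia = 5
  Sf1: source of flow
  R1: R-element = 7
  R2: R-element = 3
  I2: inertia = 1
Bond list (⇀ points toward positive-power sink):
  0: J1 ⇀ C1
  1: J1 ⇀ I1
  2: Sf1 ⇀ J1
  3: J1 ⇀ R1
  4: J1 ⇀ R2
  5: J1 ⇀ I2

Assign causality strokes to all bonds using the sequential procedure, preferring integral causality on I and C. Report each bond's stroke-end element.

β2 stroke→Sf1  (Sf1: flow source, stroke at near end)
β0 stroke→J1  (prefer integral on C1)
β1 stroke→I1  (J1 effort already set via bond 0)
β3 stroke→R1  (0-jn J1 has e-setter on 0)
β4 stroke→R2  (J1 effort already set via bond 0)
β5 stroke→I2  (J1 effort already set via bond 0)

#0 stroke at J1
#1 stroke at I1
#2 stroke at Sf1
#3 stroke at R1
#4 stroke at R2
#5 stroke at I2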